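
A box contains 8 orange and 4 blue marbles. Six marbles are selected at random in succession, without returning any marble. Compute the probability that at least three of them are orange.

32/33

Sum the hypergeometric tail for j = 3,…,6 orange marbles.
Favorable = C(8,3)·C(4,3) + C(8,4)·C(4,2) + C(8,5)·C(4,1) + C(8,6)·C(4,0) = 896; total = C(12,6) = 924.
P = 896/924 = 32/33 ≈ 0.9697.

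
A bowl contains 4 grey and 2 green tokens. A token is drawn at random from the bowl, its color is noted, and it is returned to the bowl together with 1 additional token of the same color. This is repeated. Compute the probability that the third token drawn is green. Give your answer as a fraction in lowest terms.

Sum over the four possibilities for the first two draws (green/not-green each), tracking how the green count and total change by +1 per draw.
P(third is green) = 1/3 ≈ 0.3333. (In a Pólya urn every draw has the same marginal probability 2/6.)

1/3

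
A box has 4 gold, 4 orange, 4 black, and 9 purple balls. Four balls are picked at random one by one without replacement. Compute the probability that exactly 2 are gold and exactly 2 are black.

Unordered draws without replacement: count favorable combinations over C(21,4).
Favorable = C(4,2) · C(4,0) · C(4,2) · C(9,0) = 36; total = C(21,4) = 5985.
P = 36/5985 = 4/665 ≈ 0.0060.

4/665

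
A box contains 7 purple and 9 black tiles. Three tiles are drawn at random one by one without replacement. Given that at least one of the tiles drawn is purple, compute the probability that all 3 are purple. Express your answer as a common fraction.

P(all 3 purple) = C(7,3)/C(16,3) = 1/16; P(at least one purple) = 1 − C(9,3)/C(16,3) = 17/20.
Since 'all 3 purple' ⊆ 'at least one purple', P(all 3 | at least one) = 1/16 / 17/20 = 5/68 ≈ 0.0735.

5/68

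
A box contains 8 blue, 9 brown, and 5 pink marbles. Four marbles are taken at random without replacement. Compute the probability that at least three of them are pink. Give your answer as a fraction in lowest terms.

Sum the hypergeometric tail for j = 3,…,4 pink marbles.
Favorable = C(5,3)·C(17,1) + C(5,4)·C(17,0) = 175; total = C(22,4) = 7315.
P = 175/7315 = 5/209 ≈ 0.0239.

5/209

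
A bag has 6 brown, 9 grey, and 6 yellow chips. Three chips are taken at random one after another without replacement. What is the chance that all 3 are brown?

Unordered draws without replacement: count favorable combinations over C(21,3).
Favorable = C(6,3) · C(9,0) · C(6,0) = 20; total = C(21,3) = 1330.
P = 20/1330 = 2/133 ≈ 0.0150.

2/133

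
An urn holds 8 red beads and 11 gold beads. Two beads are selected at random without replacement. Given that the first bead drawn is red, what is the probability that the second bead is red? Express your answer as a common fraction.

After removing 1 red, the urn has 7 red out of 18 remaining.
P(second is red | given) = 7/18 ≈ 0.3889.

7/18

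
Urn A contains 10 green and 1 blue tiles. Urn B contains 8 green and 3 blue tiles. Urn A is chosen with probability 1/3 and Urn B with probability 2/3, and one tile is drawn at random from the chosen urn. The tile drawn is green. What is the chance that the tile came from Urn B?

P(green | Urn A) = 10/11; P(green | Urn B) = 8/11.
P(green) = 1/3·10/11 + 2/3·8/11 = 26/33.
By Bayes' rule, P(Urn B | green) = 16/33 / 26/33 = 8/13 ≈ 0.6154.

8/13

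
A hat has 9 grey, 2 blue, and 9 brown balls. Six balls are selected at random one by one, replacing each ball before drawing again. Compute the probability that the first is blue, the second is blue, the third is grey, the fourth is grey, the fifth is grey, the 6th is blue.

729/8000000

Multiply the conditional probability of each draw in order, with replacement (the composition resets each draw).
P = (2/20) · (2/20) · (9/20) · (9/20) · (9/20) · (2/20) = 729/8000000 ≈ 0.0001.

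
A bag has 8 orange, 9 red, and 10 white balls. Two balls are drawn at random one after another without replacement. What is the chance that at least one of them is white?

215/351

Use the complement: P(at least one white) = 1 − P(no white).
P(none) = C(17,2)/C(27,2) = 136/351.
So P = 1 − 136/351 = 215/351 ≈ 0.6125.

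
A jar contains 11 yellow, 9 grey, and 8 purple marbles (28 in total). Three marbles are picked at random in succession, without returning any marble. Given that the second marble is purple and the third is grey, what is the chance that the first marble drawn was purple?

P(first=purple and the second marble is purple and the third is grey) = (8/28)·(7/27)·(9/26) = 1/39.
P(E) = Σ over first color = 11/273 + 8/273 + 1/39 = 2/21.
By Bayes, P(first=purple | E) = 1/39 / 2/21 = 7/26 ≈ 0.2692.

7/26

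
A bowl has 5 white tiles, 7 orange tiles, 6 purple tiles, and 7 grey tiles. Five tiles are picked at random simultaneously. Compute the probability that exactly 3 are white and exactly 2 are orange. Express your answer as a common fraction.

Unordered draws without replacement: count favorable combinations over C(25,5).
Favorable = C(5,3) · C(7,2) · C(6,0) · C(7,0) = 210; total = C(25,5) = 53130.
P = 210/53130 = 1/253 ≈ 0.0040.

1/253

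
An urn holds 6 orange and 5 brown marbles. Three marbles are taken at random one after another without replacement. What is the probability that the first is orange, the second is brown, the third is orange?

Multiply the conditional probability of each draw in order, without replacement, so each draw removes one from its color and from the total.
P = (6/11) · (5/10) · (5/9) = 5/33 ≈ 0.1515.

5/33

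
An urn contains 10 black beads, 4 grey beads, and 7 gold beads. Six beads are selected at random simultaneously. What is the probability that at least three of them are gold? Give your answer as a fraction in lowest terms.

Sum the hypergeometric tail for j = 3,…,6 gold beads.
Favorable = C(7,3)·C(14,3) + C(7,4)·C(14,2) + C(7,5)·C(14,1) + C(7,6)·C(14,0) = 16226; total = C(21,6) = 54264.
P = 16226/54264 = 61/204 ≈ 0.2990.

61/204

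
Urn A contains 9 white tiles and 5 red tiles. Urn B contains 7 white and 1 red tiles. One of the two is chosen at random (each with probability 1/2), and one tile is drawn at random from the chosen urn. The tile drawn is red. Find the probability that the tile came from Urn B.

P(red | Urn A) = 5/14; P(red | Urn B) = 1/8.
P(red) = 1/2·5/14 + 1/2·1/8 = 27/112.
By Bayes' rule, P(Urn B | red) = 1/16 / 27/112 = 7/27 ≈ 0.2593.

7/27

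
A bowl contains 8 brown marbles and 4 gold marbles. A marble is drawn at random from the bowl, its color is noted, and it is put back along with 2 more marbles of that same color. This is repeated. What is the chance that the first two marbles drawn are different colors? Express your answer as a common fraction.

8/21

Either brown then gold, or gold then brown; after the first draw the total is 14.
P = (8/12)·(4/14) + (4/12)·(8/14) = 8/21 ≈ 0.3810.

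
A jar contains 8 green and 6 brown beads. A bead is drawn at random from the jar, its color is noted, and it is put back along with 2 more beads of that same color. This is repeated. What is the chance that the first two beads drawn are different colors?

Either green then brown, or brown then green; after the first draw the total is 16.
P = (8/14)·(6/16) + (6/14)·(8/16) = 3/7 ≈ 0.4286.

3/7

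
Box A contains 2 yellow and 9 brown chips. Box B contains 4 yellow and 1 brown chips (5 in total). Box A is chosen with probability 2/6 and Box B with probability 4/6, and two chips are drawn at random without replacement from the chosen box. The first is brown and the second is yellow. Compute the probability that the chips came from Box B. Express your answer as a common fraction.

P(E | Box A) = 9/55; P(E | Box B) = 1/5.
P(E) = 1/3·9/55 + 2/3·1/5 = 31/165.
By Bayes' rule, P(Box B | E) = 2/15 / 31/165 = 22/31 ≈ 0.7097.

22/31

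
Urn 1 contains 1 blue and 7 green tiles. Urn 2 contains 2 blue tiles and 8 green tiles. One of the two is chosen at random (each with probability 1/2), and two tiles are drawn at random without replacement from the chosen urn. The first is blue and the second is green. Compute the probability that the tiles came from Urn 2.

P(E | Urn 1) = 1/8; P(E | Urn 2) = 8/45.
P(E) = 1/2·1/8 + 1/2·8/45 = 109/720.
By Bayes' rule, P(Urn 2 | E) = 4/45 / 109/720 = 64/109 ≈ 0.5872.

64/109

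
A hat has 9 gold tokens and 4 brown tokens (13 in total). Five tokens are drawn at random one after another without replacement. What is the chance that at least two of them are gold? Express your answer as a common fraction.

Sum the hypergeometric tail for j = 2,…,5 gold tokens.
Favorable = C(9,2)·C(4,3) + C(9,3)·C(4,2) + C(9,4)·C(4,1) + C(9,5)·C(4,0) = 1278; total = C(13,5) = 1287.
P = 1278/1287 = 142/143 ≈ 0.9930.

142/143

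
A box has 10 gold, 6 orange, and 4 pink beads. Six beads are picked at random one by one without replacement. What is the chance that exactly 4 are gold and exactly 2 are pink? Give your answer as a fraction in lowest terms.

Unordered draws without replacement: count favorable combinations over C(20,6).
Favorable = C(10,4) · C(6,0) · C(4,2) = 1260; total = C(20,6) = 38760.
P = 1260/38760 = 21/646 ≈ 0.0325.

21/646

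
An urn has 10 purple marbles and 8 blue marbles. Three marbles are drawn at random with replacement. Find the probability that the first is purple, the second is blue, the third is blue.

Multiply the conditional probability of each draw in order, with replacement (the composition resets each draw).
P = (10/18) · (8/18) · (8/18) = 80/729 ≈ 0.1097.

80/729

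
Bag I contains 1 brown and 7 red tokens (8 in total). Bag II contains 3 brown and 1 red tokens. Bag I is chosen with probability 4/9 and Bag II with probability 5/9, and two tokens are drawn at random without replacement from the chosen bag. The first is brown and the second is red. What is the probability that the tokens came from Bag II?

5/7

P(E | Bag I) = 1/8; P(E | Bag II) = 1/4.
P(E) = 4/9·1/8 + 5/9·1/4 = 7/36.
By Bayes' rule, P(Bag II | E) = 5/36 / 7/36 = 5/7 ≈ 0.7143.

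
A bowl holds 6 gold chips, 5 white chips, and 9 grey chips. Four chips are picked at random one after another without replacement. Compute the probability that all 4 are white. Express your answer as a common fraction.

1/969

Unordered draws without replacement: count favorable combinations over C(20,4).
Favorable = C(6,0) · C(5,4) · C(9,0) = 5; total = C(20,4) = 4845.
P = 5/4845 = 1/969 ≈ 0.0010.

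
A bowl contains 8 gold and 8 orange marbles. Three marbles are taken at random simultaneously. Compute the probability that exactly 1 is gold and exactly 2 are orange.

2/5

Unordered draws without replacement: count favorable combinations over C(16,3).
Favorable = C(8,1) · C(8,2) = 224; total = C(16,3) = 560.
P = 224/560 = 2/5 ≈ 0.4000.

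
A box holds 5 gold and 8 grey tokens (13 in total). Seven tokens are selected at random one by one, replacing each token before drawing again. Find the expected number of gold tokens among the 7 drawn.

By linearity of expectation, E[X] = Σ P(draw i is gold); each independent draw has P(gold) = 5/13.
E[X] = 7 · 5/13 = 35/13 ≈ 2.6923.

35/13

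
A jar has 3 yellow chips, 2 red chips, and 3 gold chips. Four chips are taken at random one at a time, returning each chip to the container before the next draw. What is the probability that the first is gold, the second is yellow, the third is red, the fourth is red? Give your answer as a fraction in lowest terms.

9/1024

Multiply the conditional probability of each draw in order, with replacement (the composition resets each draw).
P = (3/8) · (3/8) · (2/8) · (2/8) = 9/1024 ≈ 0.0088.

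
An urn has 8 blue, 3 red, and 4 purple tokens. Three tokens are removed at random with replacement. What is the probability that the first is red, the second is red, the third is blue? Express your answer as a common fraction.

Multiply the conditional probability of each draw in order, with replacement (the composition resets each draw).
P = (3/15) · (3/15) · (8/15) = 8/375 ≈ 0.0213.

8/375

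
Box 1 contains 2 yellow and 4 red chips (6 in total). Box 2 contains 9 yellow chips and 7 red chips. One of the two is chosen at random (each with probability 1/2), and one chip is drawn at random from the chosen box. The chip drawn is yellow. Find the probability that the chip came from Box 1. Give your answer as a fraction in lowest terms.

P(yellow | Box 1) = 1/3; P(yellow | Box 2) = 9/16.
P(yellow) = 1/2·1/3 + 1/2·9/16 = 43/96.
By Bayes' rule, P(Box 1 | yellow) = 1/6 / 43/96 = 16/43 ≈ 0.3721.

16/43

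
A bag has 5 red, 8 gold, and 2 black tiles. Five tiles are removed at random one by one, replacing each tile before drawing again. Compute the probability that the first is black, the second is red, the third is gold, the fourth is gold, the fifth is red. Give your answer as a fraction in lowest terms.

128/30375

Multiply the conditional probability of each draw in order, with replacement (the composition resets each draw).
P = (2/15) · (5/15) · (8/15) · (8/15) · (5/15) = 128/30375 ≈ 0.0042.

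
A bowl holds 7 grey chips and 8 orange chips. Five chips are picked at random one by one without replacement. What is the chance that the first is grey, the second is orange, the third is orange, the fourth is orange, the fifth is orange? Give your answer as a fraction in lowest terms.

14/429

Multiply the conditional probability of each draw in order, without replacement, so each draw removes one from its color and from the total.
P = (7/15) · (8/14) · (7/13) · (6/12) · (5/11) = 14/429 ≈ 0.0326.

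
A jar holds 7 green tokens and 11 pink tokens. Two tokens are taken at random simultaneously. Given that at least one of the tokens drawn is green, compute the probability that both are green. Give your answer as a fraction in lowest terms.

P(both green) = C(7,2)/C(18,2) = 7/51; P(at least one green) = 1 − C(11,2)/C(18,2) = 98/153.
Since 'both green' ⊆ 'at least one green', P(both | at least one) = 7/51 / 98/153 = 3/14 ≈ 0.2143.

3/14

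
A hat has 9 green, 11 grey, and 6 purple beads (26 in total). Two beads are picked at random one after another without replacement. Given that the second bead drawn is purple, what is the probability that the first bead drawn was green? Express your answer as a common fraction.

P(first=green and the second bead drawn is purple) = (9/26)·(6/25) = 27/325.
P(the second bead drawn is purple) = Σ over first color = 27/325 + 33/325 + 3/65 = 3/13.
By Bayes, P(first=green | the second bead drawn is purple) = 27/325 / 3/13 = 9/25 ≈ 0.3600.

9/25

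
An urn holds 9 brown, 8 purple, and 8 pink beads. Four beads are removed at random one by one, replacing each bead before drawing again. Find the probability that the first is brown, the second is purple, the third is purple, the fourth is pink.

4608/390625

Multiply the conditional probability of each draw in order, with replacement (the composition resets each draw).
P = (9/25) · (8/25) · (8/25) · (8/25) = 4608/390625 ≈ 0.0118.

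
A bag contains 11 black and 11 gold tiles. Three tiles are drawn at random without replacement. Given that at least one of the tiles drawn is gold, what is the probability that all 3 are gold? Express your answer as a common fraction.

P(all 3 gold) = C(11,3)/C(22,3) = 3/28; P(at least one gold) = 1 − C(11,3)/C(22,3) = 25/28.
Since 'all 3 gold' ⊆ 'at least one gold', P(all 3 | at least one) = 3/28 / 25/28 = 3/25 ≈ 0.1200.

3/25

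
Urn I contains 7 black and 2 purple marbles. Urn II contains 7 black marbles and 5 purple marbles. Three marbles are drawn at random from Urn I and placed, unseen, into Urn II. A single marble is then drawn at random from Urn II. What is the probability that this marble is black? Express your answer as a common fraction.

Condition on how many of the transferred marbles are black (from Urn I: 7 black of 9; then Urn II has 15 total).
  1 black: C(7,1)C(2,2)/C(9,3) = 1/12; then P = 8/15
  2 black: C(7,2)C(2,1)/C(9,3) = 1/2; then P = 9/15
  3 black: C(7,3)C(2,0)/C(9,3) = 5/12; then P = 10/15
P(black from Urn II) = 28/45 ≈ 0.6222.

28/45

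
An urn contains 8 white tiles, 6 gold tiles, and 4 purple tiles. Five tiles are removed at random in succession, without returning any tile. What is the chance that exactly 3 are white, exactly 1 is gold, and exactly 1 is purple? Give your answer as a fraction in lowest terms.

8/51

Unordered draws without replacement: count favorable combinations over C(18,5).
Favorable = C(8,3) · C(6,1) · C(4,1) = 1344; total = C(18,5) = 8568.
P = 1344/8568 = 8/51 ≈ 0.1569.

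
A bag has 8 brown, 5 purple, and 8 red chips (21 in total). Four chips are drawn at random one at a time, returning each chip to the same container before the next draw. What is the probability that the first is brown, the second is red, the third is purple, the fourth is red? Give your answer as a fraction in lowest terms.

2560/194481

Multiply the conditional probability of each draw in order, with replacement (the composition resets each draw).
P = (8/21) · (8/21) · (5/21) · (8/21) = 2560/194481 ≈ 0.0132.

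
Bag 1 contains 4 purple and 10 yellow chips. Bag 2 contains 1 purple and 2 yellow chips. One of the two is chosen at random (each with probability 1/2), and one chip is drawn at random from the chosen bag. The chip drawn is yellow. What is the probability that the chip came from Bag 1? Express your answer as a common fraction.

P(yellow | Bag 1) = 5/7; P(yellow | Bag 2) = 2/3.
P(yellow) = 1/2·5/7 + 1/2·2/3 = 29/42.
By Bayes' rule, P(Bag 1 | yellow) = 5/14 / 29/42 = 15/29 ≈ 0.5172.

15/29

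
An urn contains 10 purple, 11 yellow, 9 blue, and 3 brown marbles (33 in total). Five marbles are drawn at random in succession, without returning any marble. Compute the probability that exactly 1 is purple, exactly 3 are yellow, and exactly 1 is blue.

Unordered draws without replacement: count favorable combinations over C(33,5).
Favorable = C(10,1) · C(11,3) · C(9,1) · C(3,0) = 14850; total = C(33,5) = 237336.
P = 14850/237336 = 225/3596 ≈ 0.0626.

225/3596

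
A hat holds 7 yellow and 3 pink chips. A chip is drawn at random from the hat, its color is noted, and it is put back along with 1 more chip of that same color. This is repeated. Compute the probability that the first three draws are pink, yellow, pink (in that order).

Track the composition after each reinforcement of +1.
P = (3/10) · (7/11) · (4/12) = 7/110 ≈ 0.0636.

7/110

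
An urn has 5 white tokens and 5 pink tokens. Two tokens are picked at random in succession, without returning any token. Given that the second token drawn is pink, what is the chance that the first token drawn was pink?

4/9

P(first=pink and the second token drawn is pink) = (5/10)·(4/9) = 2/9.
P(the second token drawn is pink) = Σ over first color = 5/18 + 2/9 = 1/2.
By Bayes, P(first=pink | the second token drawn is pink) = 2/9 / 1/2 = 4/9 ≈ 0.4444.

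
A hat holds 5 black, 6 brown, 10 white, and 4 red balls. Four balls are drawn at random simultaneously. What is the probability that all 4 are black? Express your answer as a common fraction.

1/2530

Unordered draws without replacement: count favorable combinations over C(25,4).
Favorable = C(5,4) · C(6,0) · C(10,0) · C(4,0) = 5; total = C(25,4) = 12650.
P = 5/12650 = 1/2530 ≈ 0.0004.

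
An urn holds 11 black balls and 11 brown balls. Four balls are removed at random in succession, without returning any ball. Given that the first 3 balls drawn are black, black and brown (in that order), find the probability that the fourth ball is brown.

10/19

After removing 2 black, 1 brown, the urn has 10 brown out of 19 remaining.
P(fourth is brown | given) = 10/19 ≈ 0.5263.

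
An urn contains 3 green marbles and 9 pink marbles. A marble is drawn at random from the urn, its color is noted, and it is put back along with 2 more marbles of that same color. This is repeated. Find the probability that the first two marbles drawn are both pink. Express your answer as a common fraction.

After a pink draw the urn holds 11 pink out of 14.
P = (9/12)·(11/14) = 33/56 ≈ 0.5893.

33/56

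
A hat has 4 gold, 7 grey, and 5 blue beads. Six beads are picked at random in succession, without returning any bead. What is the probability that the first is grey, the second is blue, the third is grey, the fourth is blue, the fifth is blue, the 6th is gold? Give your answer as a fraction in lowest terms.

1/572

Multiply the conditional probability of each draw in order, without replacement, so each draw removes one from its color and from the total.
P = (7/16) · (5/15) · (6/14) · (4/13) · (3/12) · (4/11) = 1/572 ≈ 0.0017.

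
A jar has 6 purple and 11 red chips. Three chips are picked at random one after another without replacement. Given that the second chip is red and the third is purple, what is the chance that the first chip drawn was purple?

P(first=purple and the second chip is red and the third is purple) = (6/17)·(11/16)·(5/15) = 11/136.
P(E) = Σ over first color = 11/136 + 11/68 = 33/136.
By Bayes, P(first=purple | E) = 11/136 / 33/136 = 1/3 ≈ 0.3333.

1/3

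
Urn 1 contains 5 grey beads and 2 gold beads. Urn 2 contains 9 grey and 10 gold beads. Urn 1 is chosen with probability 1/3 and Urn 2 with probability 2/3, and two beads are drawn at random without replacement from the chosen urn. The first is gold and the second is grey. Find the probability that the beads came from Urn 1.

19/61

P(E | Urn 1) = 5/21; P(E | Urn 2) = 5/19.
P(E) = 1/3·5/21 + 2/3·5/19 = 305/1197.
By Bayes' rule, P(Urn 1 | E) = 5/63 / 305/1197 = 19/61 ≈ 0.3115.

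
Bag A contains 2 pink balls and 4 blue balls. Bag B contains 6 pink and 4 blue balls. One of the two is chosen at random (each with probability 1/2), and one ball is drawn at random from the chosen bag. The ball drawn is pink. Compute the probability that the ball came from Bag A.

P(pink | Bag A) = 1/3; P(pink | Bag B) = 3/5.
P(pink) = 1/2·1/3 + 1/2·3/5 = 7/15.
By Bayes' rule, P(Bag A | pink) = 1/6 / 7/15 = 5/14 ≈ 0.3571.

5/14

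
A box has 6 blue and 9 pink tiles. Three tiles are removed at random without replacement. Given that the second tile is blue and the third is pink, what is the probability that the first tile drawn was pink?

8/13

P(first=pink and the second tile is blue and the third is pink) = (9/15)·(6/14)·(8/13) = 72/455.
P(E) = Σ over first color = 9/91 + 72/455 = 9/35.
By Bayes, P(first=pink | E) = 72/455 / 9/35 = 8/13 ≈ 0.6154.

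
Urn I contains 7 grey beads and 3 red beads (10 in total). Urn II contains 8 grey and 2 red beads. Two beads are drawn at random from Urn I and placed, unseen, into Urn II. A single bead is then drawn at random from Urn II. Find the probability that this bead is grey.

Condition on how many of the transferred beads are grey (from Urn I: 7 grey of 10; then Urn II has 12 total).
  0 grey: C(7,0)C(3,2)/C(10,2) = 1/15; then P = 8/12
  1 grey: C(7,1)C(3,1)/C(10,2) = 7/15; then P = 9/12
  2 grey: C(7,2)C(3,0)/C(10,2) = 7/15; then P = 10/12
P(grey from Urn II) = 47/60 ≈ 0.7833.

47/60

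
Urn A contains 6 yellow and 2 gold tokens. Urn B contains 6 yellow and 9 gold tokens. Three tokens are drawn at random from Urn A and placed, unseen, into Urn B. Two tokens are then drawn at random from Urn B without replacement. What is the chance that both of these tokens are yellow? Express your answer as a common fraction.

Condition on how many of the transferred tokens are yellow (from Urn A: 6 yellow of 8; then Urn B has 18 total).
  1 yellow: C(6,1)C(2,2)/C(8,3) = 3/28; then P = C(7,2)/C(18,2) = 7/51
  2 yellow: C(6,2)C(2,1)/C(8,3) = 15/28; then P = C(8,2)/C(18,2) = 28/153
  3 yellow: C(6,3)C(2,0)/C(8,3) = 5/14; then P = C(9,2)/C(18,2) = 4/17
P(both yellow) = 281/1428 ≈ 0.1968.

281/1428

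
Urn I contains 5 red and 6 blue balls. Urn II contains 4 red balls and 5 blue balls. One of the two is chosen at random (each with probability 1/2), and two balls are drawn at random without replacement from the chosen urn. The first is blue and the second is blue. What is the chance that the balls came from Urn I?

54/109

P(E | Urn I) = 3/11; P(E | Urn II) = 5/18.
P(E) = 1/2·3/11 + 1/2·5/18 = 109/396.
By Bayes' rule, P(Urn I | E) = 3/22 / 109/396 = 54/109 ≈ 0.4954.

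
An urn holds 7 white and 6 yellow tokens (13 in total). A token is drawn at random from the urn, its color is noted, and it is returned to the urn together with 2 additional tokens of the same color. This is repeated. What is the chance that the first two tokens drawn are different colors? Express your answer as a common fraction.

Either yellow then white, or white then yellow; after the first draw the total is 15.
P = (6/13)·(7/15) + (7/13)·(6/15) = 28/65 ≈ 0.4308.

28/65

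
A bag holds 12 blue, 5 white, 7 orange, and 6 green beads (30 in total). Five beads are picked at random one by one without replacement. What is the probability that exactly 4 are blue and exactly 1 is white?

275/15834

Unordered draws without replacement: count favorable combinations over C(30,5).
Favorable = C(12,4) · C(5,1) · C(7,0) · C(6,0) = 2475; total = C(30,5) = 142506.
P = 2475/142506 = 275/15834 ≈ 0.0174.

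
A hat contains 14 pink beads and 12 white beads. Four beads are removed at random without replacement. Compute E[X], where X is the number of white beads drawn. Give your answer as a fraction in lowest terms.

24/13

By linearity of expectation, E[X] = Σ P(draw i is white); by symmetry each draw (even without replacement) has P(white) = 12/26.
E[X] = 4 · 12/26 = 24/13 ≈ 1.8462.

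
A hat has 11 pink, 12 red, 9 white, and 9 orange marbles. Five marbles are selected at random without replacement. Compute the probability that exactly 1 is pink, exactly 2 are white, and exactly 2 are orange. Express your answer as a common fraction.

7128/374699

Unordered draws without replacement: count favorable combinations over C(41,5).
Favorable = C(11,1) · C(12,0) · C(9,2) · C(9,2) = 14256; total = C(41,5) = 749398.
P = 14256/749398 = 7128/374699 ≈ 0.0190.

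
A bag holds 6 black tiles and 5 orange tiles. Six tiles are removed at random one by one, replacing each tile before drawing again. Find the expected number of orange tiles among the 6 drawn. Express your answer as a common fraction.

30/11

By linearity of expectation, E[X] = Σ P(draw i is orange); each independent draw has P(orange) = 5/11.
E[X] = 6 · 5/11 = 30/11 ≈ 2.7273.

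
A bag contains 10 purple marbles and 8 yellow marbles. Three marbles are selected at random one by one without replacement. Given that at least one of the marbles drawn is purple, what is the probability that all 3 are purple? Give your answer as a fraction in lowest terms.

P(all 3 purple) = C(10,3)/C(18,3) = 5/34; P(at least one purple) = 1 − C(8,3)/C(18,3) = 95/102.
Since 'all 3 purple' ⊆ 'at least one purple', P(all 3 | at least one) = 5/34 / 95/102 = 3/19 ≈ 0.1579.

3/19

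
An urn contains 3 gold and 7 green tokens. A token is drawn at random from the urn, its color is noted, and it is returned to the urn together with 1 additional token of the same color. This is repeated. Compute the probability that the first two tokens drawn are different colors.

Either gold then green, or green then gold; after the first draw the total is 11.
P = (3/10)·(7/11) + (7/10)·(3/11) = 21/55 ≈ 0.3818.

21/55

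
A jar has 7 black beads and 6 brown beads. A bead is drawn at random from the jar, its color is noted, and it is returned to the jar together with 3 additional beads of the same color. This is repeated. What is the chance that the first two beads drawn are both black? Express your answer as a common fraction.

After a black draw the jar holds 10 black out of 16.
P = (7/13)·(10/16) = 35/104 ≈ 0.3365.

35/104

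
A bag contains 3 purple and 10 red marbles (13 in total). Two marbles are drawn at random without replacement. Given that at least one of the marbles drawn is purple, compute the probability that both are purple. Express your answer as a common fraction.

1/11

P(both purple) = C(3,2)/C(13,2) = 1/26; P(at least one purple) = 1 − C(10,2)/C(13,2) = 11/26.
Since 'both purple' ⊆ 'at least one purple', P(both | at least one) = 1/26 / 11/26 = 1/11 ≈ 0.0909.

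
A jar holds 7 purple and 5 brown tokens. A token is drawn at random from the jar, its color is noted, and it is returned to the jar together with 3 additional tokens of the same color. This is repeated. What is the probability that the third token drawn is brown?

Sum over the four possibilities for the first two draws (brown/not-brown each), tracking how the brown count and total change by +3 per draw.
P(third is brown) = 5/12 ≈ 0.4167. (In a Pólya urn every draw has the same marginal probability 5/12.)

5/12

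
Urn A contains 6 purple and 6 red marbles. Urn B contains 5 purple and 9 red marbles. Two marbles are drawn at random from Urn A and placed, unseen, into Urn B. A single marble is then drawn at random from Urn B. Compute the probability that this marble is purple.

3/8

Condition on how many of the transferred marbles are purple (from Urn A: 6 purple of 12; then Urn B has 16 total).
  0 purple: C(6,0)C(6,2)/C(12,2) = 5/22; then P = 5/16
  1 purple: C(6,1)C(6,1)/C(12,2) = 6/11; then P = 6/16
  2 purple: C(6,2)C(6,0)/C(12,2) = 5/22; then P = 7/16
P(purple from Urn B) = 3/8 ≈ 0.3750.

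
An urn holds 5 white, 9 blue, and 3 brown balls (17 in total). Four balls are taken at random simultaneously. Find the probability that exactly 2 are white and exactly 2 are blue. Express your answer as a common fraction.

18/119

Unordered draws without replacement: count favorable combinations over C(17,4).
Favorable = C(5,2) · C(9,2) · C(3,0) = 360; total = C(17,4) = 2380.
P = 360/2380 = 18/119 ≈ 0.1513.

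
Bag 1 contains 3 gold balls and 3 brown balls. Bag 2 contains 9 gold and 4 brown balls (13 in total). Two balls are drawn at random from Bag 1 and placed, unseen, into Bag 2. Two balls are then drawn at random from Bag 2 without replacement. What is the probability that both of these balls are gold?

226/525

Condition on how many of the transferred balls are gold (from Bag 1: 3 gold of 6; then Bag 2 has 15 total).
  0 gold: C(3,0)C(3,2)/C(6,2) = 1/5; then P = C(9,2)/C(15,2) = 12/35
  1 gold: C(3,1)C(3,1)/C(6,2) = 3/5; then P = C(10,2)/C(15,2) = 3/7
  2 gold: C(3,2)C(3,0)/C(6,2) = 1/5; then P = C(11,2)/C(15,2) = 11/21
P(both gold) = 226/525 ≈ 0.4305.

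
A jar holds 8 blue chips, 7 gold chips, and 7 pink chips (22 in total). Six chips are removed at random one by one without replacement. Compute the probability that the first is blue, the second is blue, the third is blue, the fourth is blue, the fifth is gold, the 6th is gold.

14/10659

Multiply the conditional probability of each draw in order, without replacement, so each draw removes one from its color and from the total.
P = (8/22) · (7/21) · (6/20) · (5/19) · (7/18) · (6/17) = 14/10659 ≈ 0.0013.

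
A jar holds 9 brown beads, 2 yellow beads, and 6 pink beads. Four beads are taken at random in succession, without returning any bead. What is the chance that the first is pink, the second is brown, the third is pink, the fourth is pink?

9/476

Multiply the conditional probability of each draw in order, without replacement, so each draw removes one from its color and from the total.
P = (6/17) · (9/16) · (5/15) · (4/14) = 9/476 ≈ 0.0189.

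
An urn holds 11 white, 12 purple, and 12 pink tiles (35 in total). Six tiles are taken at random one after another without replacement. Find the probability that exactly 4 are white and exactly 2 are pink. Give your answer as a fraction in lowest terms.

99/7378

Unordered draws without replacement: count favorable combinations over C(35,6).
Favorable = C(11,4) · C(12,0) · C(12,2) = 21780; total = C(35,6) = 1623160.
P = 21780/1623160 = 99/7378 ≈ 0.0134.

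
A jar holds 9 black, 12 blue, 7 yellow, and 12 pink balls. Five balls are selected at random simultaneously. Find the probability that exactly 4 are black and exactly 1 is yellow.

49/36556

Unordered draws without replacement: count favorable combinations over C(40,5).
Favorable = C(9,4) · C(12,0) · C(7,1) · C(12,0) = 882; total = C(40,5) = 658008.
P = 882/658008 = 49/36556 ≈ 0.0013.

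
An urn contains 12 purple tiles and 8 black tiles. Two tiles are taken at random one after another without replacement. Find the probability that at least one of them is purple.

Use the complement: P(at least one purple) = 1 − P(no purple).
P(none) = C(8,2)/C(20,2) = 28/190.
So P = 1 − 28/190 = 81/95 ≈ 0.8526.

81/95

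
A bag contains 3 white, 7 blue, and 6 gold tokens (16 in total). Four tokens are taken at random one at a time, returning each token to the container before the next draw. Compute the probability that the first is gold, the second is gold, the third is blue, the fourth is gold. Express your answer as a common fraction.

Multiply the conditional probability of each draw in order, with replacement (the composition resets each draw).
P = (6/16) · (6/16) · (7/16) · (6/16) = 189/8192 ≈ 0.0231.

189/8192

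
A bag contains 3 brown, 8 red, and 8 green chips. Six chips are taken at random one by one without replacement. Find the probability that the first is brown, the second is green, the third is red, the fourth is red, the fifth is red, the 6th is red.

Multiply the conditional probability of each draw in order, without replacement, so each draw removes one from its color and from the total.
P = (3/19) · (8/18) · (8/17) · (7/16) · (6/15) · (5/14) = 2/969 ≈ 0.0021.

2/969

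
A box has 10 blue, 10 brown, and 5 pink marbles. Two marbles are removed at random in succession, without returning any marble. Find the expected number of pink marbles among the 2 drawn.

By linearity of expectation, E[X] = Σ P(draw i is pink); by symmetry each draw (even without replacement) has P(pink) = 5/25.
E[X] = 2 · 5/25 = 2/5 ≈ 0.4000.

2/5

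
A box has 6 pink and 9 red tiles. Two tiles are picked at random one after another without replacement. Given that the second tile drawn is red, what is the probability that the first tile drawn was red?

P(first=red and the second tile drawn is red) = (9/15)·(8/14) = 12/35.
P(the second tile drawn is red) = Σ over first color = 9/35 + 12/35 = 3/5.
By Bayes, P(first=red | the second tile drawn is red) = 12/35 / 3/5 = 4/7 ≈ 0.5714.

4/7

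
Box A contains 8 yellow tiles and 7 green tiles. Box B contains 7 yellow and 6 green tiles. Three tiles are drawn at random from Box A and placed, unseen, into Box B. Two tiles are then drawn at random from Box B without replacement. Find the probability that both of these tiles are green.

1/5

Condition on how many of the transferred tiles are green (from Box A: 7 green of 15; then Box B has 16 total).
  0 green: C(7,0)C(8,3)/C(15,3) = 8/65; then P = C(6,2)/C(16,2) = 1/8
  1 green: C(7,1)C(8,2)/C(15,3) = 28/65; then P = C(7,2)/C(16,2) = 7/40
  2 green: C(7,2)C(8,1)/C(15,3) = 24/65; then P = C(8,2)/C(16,2) = 7/30
  3 green: C(7,3)C(8,0)/C(15,3) = 1/13; then P = C(9,2)/C(16,2) = 3/10
P(both green) = 1/5 ≈ 0.2000.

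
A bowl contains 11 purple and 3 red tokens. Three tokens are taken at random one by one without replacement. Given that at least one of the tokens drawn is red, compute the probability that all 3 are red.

1/199

P(all 3 red) = C(3,3)/C(14,3) = 1/364; P(at least one red) = 1 − C(11,3)/C(14,3) = 199/364.
Since 'all 3 red' ⊆ 'at least one red', P(all 3 | at least one) = 1/364 / 199/364 = 1/199 ≈ 0.0050.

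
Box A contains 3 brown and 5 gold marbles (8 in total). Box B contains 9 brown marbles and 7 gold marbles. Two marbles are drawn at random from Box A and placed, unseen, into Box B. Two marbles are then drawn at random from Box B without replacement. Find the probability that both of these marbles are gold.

Condition on how many of the transferred marbles are gold (from Box A: 5 gold of 8; then Box B has 18 total).
  0 gold: C(5,0)C(3,2)/C(8,2) = 3/28; then P = C(7,2)/C(18,2) = 7/51
  1 gold: C(5,1)C(3,1)/C(8,2) = 15/28; then P = C(8,2)/C(18,2) = 28/153
  2 gold: C(5,2)C(3,0)/C(8,2) = 5/14; then P = C(9,2)/C(18,2) = 4/17
P(both gold) = 281/1428 ≈ 0.1968.

281/1428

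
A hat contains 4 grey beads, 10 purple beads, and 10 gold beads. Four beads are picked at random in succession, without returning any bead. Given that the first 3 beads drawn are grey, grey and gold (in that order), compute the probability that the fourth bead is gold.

After removing 2 grey, 1 gold, the hat has 9 gold out of 21 remaining.
P(fourth is gold | given) = 9/21 = 3/7 ≈ 0.4286.

3/7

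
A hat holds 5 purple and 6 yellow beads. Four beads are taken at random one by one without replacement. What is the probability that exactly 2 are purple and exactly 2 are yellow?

5/11

Unordered draws without replacement: count favorable combinations over C(11,4).
Favorable = C(5,2) · C(6,2) = 150; total = C(11,4) = 330.
P = 150/330 = 5/11 ≈ 0.4545.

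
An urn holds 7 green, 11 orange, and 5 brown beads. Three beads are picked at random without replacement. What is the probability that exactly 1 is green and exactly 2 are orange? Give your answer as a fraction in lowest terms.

Unordered draws without replacement: count favorable combinations over C(23,3).
Favorable = C(7,1) · C(11,2) · C(5,0) = 385; total = C(23,3) = 1771.
P = 385/1771 = 5/23 ≈ 0.2174.

5/23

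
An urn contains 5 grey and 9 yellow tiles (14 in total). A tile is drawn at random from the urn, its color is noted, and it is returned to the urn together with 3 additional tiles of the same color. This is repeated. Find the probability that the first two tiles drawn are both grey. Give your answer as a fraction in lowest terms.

After a grey draw the urn holds 8 grey out of 17.
P = (5/14)·(8/17) = 20/119 ≈ 0.1681.

20/119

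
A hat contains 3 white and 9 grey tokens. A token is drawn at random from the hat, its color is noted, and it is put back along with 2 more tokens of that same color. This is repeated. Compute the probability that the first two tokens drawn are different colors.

Either grey then white, or white then grey; after the first draw the total is 14.
P = (9/12)·(3/14) + (3/12)·(9/14) = 9/28 ≈ 0.3214.

9/28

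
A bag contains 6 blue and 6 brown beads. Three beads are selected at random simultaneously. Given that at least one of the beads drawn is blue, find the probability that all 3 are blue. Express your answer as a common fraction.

P(all 3 blue) = C(6,3)/C(12,3) = 1/11; P(at least one blue) = 1 − C(6,3)/C(12,3) = 10/11.
Since 'all 3 blue' ⊆ 'at least one blue', P(all 3 | at least one) = 1/11 / 10/11 = 1/10 ≈ 0.1000.

1/10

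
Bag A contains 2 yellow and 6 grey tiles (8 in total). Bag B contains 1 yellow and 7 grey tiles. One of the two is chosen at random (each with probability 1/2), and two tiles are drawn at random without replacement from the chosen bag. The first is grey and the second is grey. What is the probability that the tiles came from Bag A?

P(E | Bag A) = 15/28; P(E | Bag B) = 3/4.
P(E) = 1/2·15/28 + 1/2·3/4 = 9/14.
By Bayes' rule, P(Bag A | E) = 15/56 / 9/14 = 5/12 ≈ 0.4167.

5/12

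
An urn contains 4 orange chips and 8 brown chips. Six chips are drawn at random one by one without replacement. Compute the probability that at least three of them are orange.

3/11

Sum the hypergeometric tail for j = 3,…,4 orange chips.
Favorable = C(4,3)·C(8,3) + C(4,4)·C(8,2) = 252; total = C(12,6) = 924.
P = 252/924 = 3/11 ≈ 0.2727.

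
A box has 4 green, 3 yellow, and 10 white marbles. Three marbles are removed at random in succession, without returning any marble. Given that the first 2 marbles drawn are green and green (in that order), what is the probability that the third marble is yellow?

After removing 2 green, the box has 3 yellow out of 15 remaining.
P(third is yellow | given) = 3/15 = 1/5 ≈ 0.2000.

1/5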